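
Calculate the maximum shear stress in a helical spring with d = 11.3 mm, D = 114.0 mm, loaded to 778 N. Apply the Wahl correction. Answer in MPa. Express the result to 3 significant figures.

179 MPa

Spring index C = D/d = 114.0/11.3 = 10.0885
K_W = (4C−1)/(4C−4) + 0.615/C = 39.354/36.354 + 0.0610 = 1.1435
τ₀ = 8FD/(πd³) = 8·778·114.0/(π·11.3³) = 709536/4533 = 156.53 MPa
τ_max = K·τ₀ = 1.1435 × 156.53 = 178.99 MPa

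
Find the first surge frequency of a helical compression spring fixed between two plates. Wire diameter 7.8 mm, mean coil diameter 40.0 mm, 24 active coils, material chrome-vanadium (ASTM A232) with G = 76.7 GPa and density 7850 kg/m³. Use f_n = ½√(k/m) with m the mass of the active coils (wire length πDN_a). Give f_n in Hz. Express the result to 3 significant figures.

k = Gd⁴/(8D³N_a) = (76.7×10³)(7.8⁴)/(8·40.0³·24) = 23.104 N/mm = 23104 N/m
Wire length L = πDN_a = π·40.0·24 = 3015.9 mm
m = ρ·(πd²/4)·L = 7850 × 47.784×10⁻⁶ m² × 3.0159 m = 1.1313 kg
f_n = ½√(k/m) = 0.5·√(23104/1.1313) = 0.5·√(20423) = 71.455 Hz

71.5 Hz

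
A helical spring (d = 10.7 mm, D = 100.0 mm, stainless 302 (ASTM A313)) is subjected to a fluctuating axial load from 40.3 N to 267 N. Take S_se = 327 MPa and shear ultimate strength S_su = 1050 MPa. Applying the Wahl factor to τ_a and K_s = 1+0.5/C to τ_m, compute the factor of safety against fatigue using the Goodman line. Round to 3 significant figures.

8.67

C = D/d = 100.0/10.7 = 9.3458; K_W = (4C−1)/(4C−4)+0.615/C = 1.1557; K_s = 1+0.5/C = 1.0535
F_a = (F_max−F_min)/2 = 113.35 N; F_m = (F_max+F_min)/2 = 153.65 N
τ_a = K_W·8F_aD/(πd³) = 1.1557 × 23.562 = 27.23 MPa
τ_m = K_s·8F_mD/(πd³) = 1.0535 × 31.939 = 33.648 MPa
Goodman: 1/n_f = τ_a/S_se + τ_m/S_su = 27.23/327 + 33.648/1050 = 0.08327 + 0.03205 = 0.11532
n_f = 1/0.11532 = 8.672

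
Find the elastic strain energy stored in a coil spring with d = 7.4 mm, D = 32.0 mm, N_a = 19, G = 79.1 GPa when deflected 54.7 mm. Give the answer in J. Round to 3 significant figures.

71.2 J

k = Gd⁴/(8D³N_a) = (79.1×10³)(7.4⁴)/(8·32.0³·19) = 47.622 N/mm
U = ½kδ² = 0.5 × 47.622 × 54.7² = 71245 N·mm = 71.245 J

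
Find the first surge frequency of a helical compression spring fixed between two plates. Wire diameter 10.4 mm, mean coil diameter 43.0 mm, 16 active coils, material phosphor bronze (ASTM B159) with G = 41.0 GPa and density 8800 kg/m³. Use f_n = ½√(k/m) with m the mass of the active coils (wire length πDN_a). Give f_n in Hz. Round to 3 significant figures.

k = Gd⁴/(8D³N_a) = (41.0×10³)(10.4⁴)/(8·43.0³·16) = 47.13 N/mm = 47130 N/m
Wire length L = πDN_a = π·43.0·16 = 2161.4 mm
m = ρ·(πd²/4)·L = 8800 × 84.949×10⁻⁶ m² × 2.1614 m = 1.6158 kg
f_n = ½√(k/m) = 0.5·√(47130/1.6158) = 0.5·√(29169) = 85.395 Hz

85.4 Hz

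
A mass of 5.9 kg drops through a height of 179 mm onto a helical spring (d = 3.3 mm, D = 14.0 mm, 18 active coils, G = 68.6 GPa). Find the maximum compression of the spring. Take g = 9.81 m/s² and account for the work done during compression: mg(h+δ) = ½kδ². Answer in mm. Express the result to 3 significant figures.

k = Gd⁴/(8D³N_a) = (68.6×10³)(3.3⁴)/(8·14.0³·18) = 20.589 N/mm
W = mg = 5.9 × 9.81 = 57.879 N
½kδ² − Wδ − Wh = 0 → δ = (W + √(W² + 2kWh))/k
δ = (57.879 + √(3350 + 426616))/20.589 = (57.879 + 655.72)/20.589 = 34.659 mm

34.7 mm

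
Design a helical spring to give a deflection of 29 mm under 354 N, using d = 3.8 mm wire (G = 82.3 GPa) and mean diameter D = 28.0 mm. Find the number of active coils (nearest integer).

8

Required rate k = F/δ = 354/29 = 12.207 N/mm
N_a = Gd⁴/(8D³k) = (82.3×10³ × 3.8⁴)/(8 × 28.0³ × 12.207)
    = 1.71607e+07 / 2.14373e+06 = 8.005 → 8 coils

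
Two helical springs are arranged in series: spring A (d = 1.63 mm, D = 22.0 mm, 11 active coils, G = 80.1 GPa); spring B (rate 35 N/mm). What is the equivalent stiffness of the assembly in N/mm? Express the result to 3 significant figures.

0.593 N/mm

k_A = Gd⁴/(8D³N_a) = (80.1×10³)(1.63⁴)/(8·22.0³·11) = 0.60344 N/mm
Series: 1/k_eq = 1/0.60344 + 1/35 = 1.6857; k_eq = 0.59321 N/mm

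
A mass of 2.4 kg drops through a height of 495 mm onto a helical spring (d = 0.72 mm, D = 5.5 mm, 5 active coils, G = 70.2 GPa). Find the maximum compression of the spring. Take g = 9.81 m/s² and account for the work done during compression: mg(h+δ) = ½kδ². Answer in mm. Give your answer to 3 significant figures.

99.4 mm

k = Gd⁴/(8D³N_a) = (70.2×10³)(0.72⁴)/(8·5.5³·5) = 2.8348 N/mm
W = mg = 2.4 × 9.81 = 23.544 N
½kδ² − Wδ − Wh = 0 → δ = (W + √(W² + 2kWh))/k
δ = (23.544 + √(554.32 + 66074.6))/2.8348 = (23.544 + 258.13)/2.8348 = 99.362 mm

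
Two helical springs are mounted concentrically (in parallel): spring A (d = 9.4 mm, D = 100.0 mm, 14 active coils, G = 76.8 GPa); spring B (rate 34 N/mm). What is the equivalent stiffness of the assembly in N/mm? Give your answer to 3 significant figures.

k_A = Gd⁴/(8D³N_a) = (76.8×10³)(9.4⁴)/(8·100.0³·14) = 5.3537 N/mm
Parallel: k_eq = 5.3537 + 34 = 39.354 N/mm

39.4 N/mm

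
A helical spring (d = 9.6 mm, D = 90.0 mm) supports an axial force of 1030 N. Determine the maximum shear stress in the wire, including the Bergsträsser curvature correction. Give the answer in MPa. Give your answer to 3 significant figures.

Spring index C = D/d = 90.0/9.6 = 9.3750
K_B = (4C+2)/(4C−3) = 39.500/34.500 = 1.1449
τ₀ = 8FD/(πd³) = 8·1030·90.0/(π·9.6³) = 741600/2779.5 = 266.81 MPa
τ_max = K·τ₀ = 1.1449 × 266.81 = 305.48 MPa

305 MPa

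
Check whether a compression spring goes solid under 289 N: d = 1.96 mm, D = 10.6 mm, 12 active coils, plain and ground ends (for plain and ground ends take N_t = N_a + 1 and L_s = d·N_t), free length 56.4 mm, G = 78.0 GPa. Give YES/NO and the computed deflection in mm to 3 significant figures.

NO, δ = 28.7 mm

k = Gd⁴/(8D³N_a) = (78.0×10³)(1.96⁴)/(8·10.6³·12) = 10.068 N/mm
N_t = 13; L_s = 1.96·13 = 25.48 mm; δ_solid = L₀ − L_s = 56.4 − 25.48 = 30.92 mm
δ = F/k = 289/10.068 = 28.706 mm
δ < δ_solid → spring does not go solid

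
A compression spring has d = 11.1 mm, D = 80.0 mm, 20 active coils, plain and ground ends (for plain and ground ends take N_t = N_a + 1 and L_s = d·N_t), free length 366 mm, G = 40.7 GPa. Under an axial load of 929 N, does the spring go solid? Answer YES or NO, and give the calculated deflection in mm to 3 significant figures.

NO, δ = 123 mm

k = Gd⁴/(8D³N_a) = (40.7×10³)(11.1⁴)/(8·80.0³·20) = 7.5422 N/mm
N_t = 21; L_s = 11.1·21 = 233.1 mm; δ_solid = L₀ − L_s = 366 − 233.1 = 132.9 mm
δ = F/k = 929/7.5422 = 123.17 mm
δ < δ_solid → spring does not go solid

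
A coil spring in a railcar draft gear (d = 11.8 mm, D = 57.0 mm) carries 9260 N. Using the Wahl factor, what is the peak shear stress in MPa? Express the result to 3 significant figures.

1080 MPa

Spring index C = D/d = 57.0/11.8 = 4.8305
K_W = (4C−1)/(4C−4) + 0.615/C = 18.322/15.322 + 0.1273 = 1.3231
τ₀ = 8FD/(πd³) = 8·9260·57.0/(π·11.8³) = 4.22256e+06/5161.7 = 818.05 MPa
τ_max = K·τ₀ = 1.3231 × 818.05 = 1082.4 MPa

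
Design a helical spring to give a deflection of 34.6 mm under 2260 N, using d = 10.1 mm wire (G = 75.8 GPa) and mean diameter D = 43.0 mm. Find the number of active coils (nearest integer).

Required rate k = F/δ = 2260/34.6 = 65.318 N/mm
N_a = Gd⁴/(8D³k) = (75.8×10³ × 10.1⁴)/(8 × 43.0³ × 65.318)
    = 7.88778e+08 / 4.15459e+07 = 18.99 → 19 coils

19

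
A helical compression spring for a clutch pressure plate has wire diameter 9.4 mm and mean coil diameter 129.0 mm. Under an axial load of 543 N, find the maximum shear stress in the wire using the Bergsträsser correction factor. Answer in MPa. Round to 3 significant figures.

235 MPa

Spring index C = D/d = 129.0/9.4 = 13.7234
K_B = (4C+2)/(4C−3) = 56.894/51.894 = 1.0964
τ₀ = 8FD/(πd³) = 8·543·129.0/(π·9.4³) = 560376/2609.4 = 214.76 MPa
τ_max = K·τ₀ = 1.0964 × 214.76 = 235.45 MPa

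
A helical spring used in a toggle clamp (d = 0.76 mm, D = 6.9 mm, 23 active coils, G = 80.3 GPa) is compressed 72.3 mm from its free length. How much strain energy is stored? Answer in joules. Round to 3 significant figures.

k = Gd⁴/(8D³N_a) = (80.3×10³)(0.76⁴)/(8·6.9³·23) = 0.44321 N/mm
U = ½kδ² = 0.5 × 0.44321 × 72.3² = 1158.4 N·mm = 1.1584 J

1.16 J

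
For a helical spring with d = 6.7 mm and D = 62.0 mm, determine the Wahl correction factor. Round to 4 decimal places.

1.1573

C = D/d = 62.0/6.7 = 9.2537
K_W = (4C−1)/(4C−4) + 0.615/C = 36.015/33.015 + 0.0665 = 1.1573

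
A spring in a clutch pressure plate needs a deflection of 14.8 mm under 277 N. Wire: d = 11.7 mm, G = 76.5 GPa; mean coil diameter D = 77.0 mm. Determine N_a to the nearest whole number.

21

Required rate k = F/δ = 277/14.8 = 18.716 N/mm
N_a = Gd⁴/(8D³k) = (76.5×10³ × 11.7⁴)/(8 × 77.0³ × 18.716)
    = 1.43352e+09 / 6.83566e+07 = 20.97 → 21 coils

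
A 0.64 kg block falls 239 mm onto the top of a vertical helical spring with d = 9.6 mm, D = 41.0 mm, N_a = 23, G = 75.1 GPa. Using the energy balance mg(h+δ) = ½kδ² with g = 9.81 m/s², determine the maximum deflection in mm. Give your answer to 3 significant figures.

7.85 mm

k = Gd⁴/(8D³N_a) = (75.1×10³)(9.6⁴)/(8·41.0³·23) = 50.299 N/mm
W = mg = 0.64 × 9.81 = 6.2784 N
½kδ² − Wδ − Wh = 0 → δ = (W + √(W² + 2kWh))/k
δ = (6.2784 + √(39.418 + 150950))/50.299 = (6.2784 + 388.57)/50.299 = 7.8502 mm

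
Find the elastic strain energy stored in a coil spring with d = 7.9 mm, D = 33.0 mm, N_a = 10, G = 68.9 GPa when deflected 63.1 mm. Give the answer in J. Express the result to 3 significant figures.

k = Gd⁴/(8D³N_a) = (68.9×10³)(7.9⁴)/(8·33.0³·10) = 93.346 N/mm
U = ½kδ² = 0.5 × 93.346 × 63.1² = 1.8583e+05 N·mm = 185.83 J

186 J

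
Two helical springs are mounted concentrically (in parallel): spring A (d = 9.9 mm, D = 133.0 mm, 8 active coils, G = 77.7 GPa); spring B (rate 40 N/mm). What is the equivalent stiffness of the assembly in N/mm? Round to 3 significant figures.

k_A = Gd⁴/(8D³N_a) = (77.7×10³)(9.9⁴)/(8·133.0³·8) = 4.9571 N/mm
Parallel: k_eq = 4.9571 + 40 = 44.957 N/mm

45.0 N/mm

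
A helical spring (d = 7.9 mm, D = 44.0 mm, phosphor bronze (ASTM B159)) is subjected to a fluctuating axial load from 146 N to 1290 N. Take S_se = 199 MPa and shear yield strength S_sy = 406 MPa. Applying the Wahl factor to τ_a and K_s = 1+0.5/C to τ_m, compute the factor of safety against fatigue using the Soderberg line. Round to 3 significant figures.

C = D/d = 44.0/7.9 = 5.5696; K_W = (4C−1)/(4C−4)+0.615/C = 1.2745; K_s = 1+0.5/C = 1.0898
F_a = (F_max−F_min)/2 = 572 N; F_m = (F_max+F_min)/2 = 718 N
τ_a = K_W·8F_aD/(πd³) = 1.2745 × 129.99 = 165.68 MPa
τ_m = K_s·8F_mD/(πd³) = 1.0898 × 163.17 = 177.82 MPa
Soderberg: 1/n_f = τ_a/S_se + τ_m/S_sy = 165.68/199 + 177.82/406 = 0.83255 + 0.43797 = 1.2705
n_f = 1/1.2705 = 0.7871

0.787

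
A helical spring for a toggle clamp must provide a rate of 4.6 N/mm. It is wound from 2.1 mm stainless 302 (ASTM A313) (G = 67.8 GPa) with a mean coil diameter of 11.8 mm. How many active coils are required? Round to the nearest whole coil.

N_a = Gd⁴/(8D³k) = (67.8×10³ × 2.1⁴)/(8 × 11.8³ × 4.6)
    = 1.31858e+06 / 60463.6 = 21.81 → 22 coils

22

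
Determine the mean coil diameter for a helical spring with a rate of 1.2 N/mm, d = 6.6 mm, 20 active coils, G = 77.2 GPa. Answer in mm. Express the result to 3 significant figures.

D = (Gd⁴/(8N_a·k))^(1/3) = (77.2×10³·6.6⁴/(8·20·1.2))^(1/3)
  = (762943)^(1/3) = 91.3757 mm

91.4 mm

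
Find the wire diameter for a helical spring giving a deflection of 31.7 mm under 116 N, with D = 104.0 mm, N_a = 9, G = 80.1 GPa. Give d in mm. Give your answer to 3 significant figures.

Required rate k = F/δ = 116/31.7 = 3.6593 N/mm
d = (8D³N_a·k / G)^(1/4) = (8·104.0³·9·3.6593 / (80.1×10³))^0.25
  = (3700)^0.25 = 7.7992 mm

7.80 mm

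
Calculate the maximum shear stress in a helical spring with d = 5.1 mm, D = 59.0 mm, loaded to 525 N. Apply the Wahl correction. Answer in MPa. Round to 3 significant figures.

Spring index C = D/d = 59.0/5.1 = 11.5686
K_W = (4C−1)/(4C−4) + 0.615/C = 45.275/42.275 + 0.0532 = 1.1241
τ₀ = 8FD/(πd³) = 8·525·59.0/(π·5.1³) = 247800/416.74 = 594.62 MPa
τ_max = K·τ₀ = 1.1241 × 594.62 = 668.43 MPa

668 MPa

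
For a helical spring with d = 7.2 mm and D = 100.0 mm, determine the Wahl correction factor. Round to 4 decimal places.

1.1025

C = D/d = 100.0/7.2 = 13.8889
K_W = (4C−1)/(4C−4) + 0.615/C = 54.556/51.556 + 0.0443 = 1.1025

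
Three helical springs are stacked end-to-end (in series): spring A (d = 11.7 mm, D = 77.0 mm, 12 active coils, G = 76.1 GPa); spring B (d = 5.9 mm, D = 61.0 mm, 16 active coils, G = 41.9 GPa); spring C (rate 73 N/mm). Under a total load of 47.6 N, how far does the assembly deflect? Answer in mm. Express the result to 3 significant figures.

k_A = Gd⁴/(8D³N_a) = (76.1×10³)(11.7⁴)/(8·77.0³·12) = 32.538 N/mm
k_B = Gd⁴/(8D³N_a) = (41.9×10³)(5.9⁴)/(8·61.0³·16) = 1.7475 N/mm
Series: 1/k_eq = 1/32.538 + 1/1.7475 + 1/73 = 0.61667; k_eq = 1.6216 N/mm
δ = F/k_eq = 47.6/1.6216 = 29.354 mm

29.4 mm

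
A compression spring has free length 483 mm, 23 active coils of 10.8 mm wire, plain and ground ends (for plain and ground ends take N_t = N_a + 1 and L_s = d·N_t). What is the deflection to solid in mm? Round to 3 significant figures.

224 mm

N_t = 24; L_s = 10.8·24 = 259.2 mm
δ_solid = L₀ − L_s = 483 − 259.2 = 223.8 mm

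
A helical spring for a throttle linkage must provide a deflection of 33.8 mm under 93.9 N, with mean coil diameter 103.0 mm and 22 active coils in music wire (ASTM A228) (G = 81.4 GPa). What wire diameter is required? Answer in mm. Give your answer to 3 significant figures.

9.00 mm

Required rate k = F/δ = 93.9/33.8 = 2.7781 N/mm
d = (8D³N_a·k / G)^(1/4) = (8·103.0³·22·2.7781 / (81.4×10³))^0.25
  = (6563.7)^0.25 = 9.0009 mm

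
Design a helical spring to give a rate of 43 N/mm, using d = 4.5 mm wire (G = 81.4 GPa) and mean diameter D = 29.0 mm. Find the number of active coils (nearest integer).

N_a = Gd⁴/(8D³k) = (81.4×10³ × 4.5⁴)/(8 × 29.0³ × 43)
    = 3.33791e+07 / 8.38982e+06 = 3.979 → 4 coils

4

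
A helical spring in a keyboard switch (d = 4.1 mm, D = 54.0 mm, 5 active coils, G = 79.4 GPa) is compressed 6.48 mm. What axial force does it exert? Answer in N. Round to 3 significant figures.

23.1 N

k = Gd⁴/(8D³N_a) = (79.4×10³)(4.1⁴)/(8·54.0³·5) = 3.5622 N/mm
F = k·δ = 3.5622 × 6.48 = 23.083 N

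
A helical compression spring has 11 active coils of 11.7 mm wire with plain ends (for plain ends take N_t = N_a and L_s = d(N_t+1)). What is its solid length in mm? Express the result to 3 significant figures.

plain ends: N_t = N_a = 11
L_s = d·(N_t+1) = 11.7 × 12 = 140.4 mm

140 mm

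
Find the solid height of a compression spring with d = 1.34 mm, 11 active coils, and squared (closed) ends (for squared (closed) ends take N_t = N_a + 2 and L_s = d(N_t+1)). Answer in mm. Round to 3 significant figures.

18.8 mm

squared (closed) ends: N_t = N_a + 2 = 11 + 2 = 13
L_s = d·(N_t+1) = 1.34 × 14 = 18.76 mm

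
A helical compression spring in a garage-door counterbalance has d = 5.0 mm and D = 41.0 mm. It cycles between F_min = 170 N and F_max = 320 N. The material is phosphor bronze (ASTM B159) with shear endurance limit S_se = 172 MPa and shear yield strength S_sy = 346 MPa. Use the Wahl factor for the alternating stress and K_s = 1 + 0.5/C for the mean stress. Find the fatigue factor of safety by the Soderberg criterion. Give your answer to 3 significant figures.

0.946

C = D/d = 41.0/5.0 = 8.2000; K_W = (4C−1)/(4C−4)+0.615/C = 1.1792; K_s = 1+0.5/C = 1.0610
F_a = (F_max−F_min)/2 = 75 N; F_m = (F_max+F_min)/2 = 245 N
τ_a = K_W·8F_aD/(πd³) = 1.1792 × 62.643 = 73.867 MPa
τ_m = K_s·8F_mD/(πd³) = 1.0610 × 204.64 = 217.11 MPa
Soderberg: 1/n_f = τ_a/S_se + τ_m/S_sy = 73.867/172 + 217.11/346 = 0.42946 + 0.62749 = 1.057
n_f = 1/1.057 = 0.9461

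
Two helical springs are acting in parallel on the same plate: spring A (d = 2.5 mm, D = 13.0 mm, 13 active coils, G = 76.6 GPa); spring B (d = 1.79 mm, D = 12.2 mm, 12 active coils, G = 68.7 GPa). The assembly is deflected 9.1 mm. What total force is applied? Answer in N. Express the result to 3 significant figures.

k_A = Gd⁴/(8D³N_a) = (76.6×10³)(2.5⁴)/(8·13.0³·13) = 13.096 N/mm
k_B = Gd⁴/(8D³N_a) = (68.7×10³)(1.79⁴)/(8·12.2³·12) = 4.0459 N/mm
Parallel: k_eq = 13.096 + 4.0459 = 17.142 N/mm
F = k_eq·δ = 17.142·9.1 = 155.99 N

156 N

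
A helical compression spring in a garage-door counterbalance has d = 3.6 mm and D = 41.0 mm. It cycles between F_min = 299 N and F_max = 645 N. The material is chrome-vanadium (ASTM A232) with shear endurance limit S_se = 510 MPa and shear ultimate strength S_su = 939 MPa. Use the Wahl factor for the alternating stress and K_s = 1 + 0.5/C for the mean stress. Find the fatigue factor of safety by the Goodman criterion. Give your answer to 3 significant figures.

0.493

C = D/d = 41.0/3.6 = 11.3889; K_W = (4C−1)/(4C−4)+0.615/C = 1.1262; K_s = 1+0.5/C = 1.0439
F_a = (F_max−F_min)/2 = 173 N; F_m = (F_max+F_min)/2 = 472 N
τ_a = K_W·8F_aD/(πd³) = 1.1262 × 387.14 = 435.99 MPa
τ_m = K_s·8F_mD/(πd³) = 1.0439 × 1056.2 = 1102.6 MPa
Goodman: 1/n_f = τ_a/S_se + τ_m/S_su = 435.99/510 + 1102.6/939 = 0.85488 + 1.17423 = 2.0291
n_f = 1/2.0291 = 0.4928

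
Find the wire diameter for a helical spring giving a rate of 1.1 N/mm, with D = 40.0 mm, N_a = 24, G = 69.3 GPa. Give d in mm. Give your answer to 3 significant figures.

d = (8D³N_a·k / G)^(1/4) = (8·40.0³·24·1.1 / (69.3×10³))^0.25
  = (195.05)^0.25 = 3.7371 mm

3.74 mm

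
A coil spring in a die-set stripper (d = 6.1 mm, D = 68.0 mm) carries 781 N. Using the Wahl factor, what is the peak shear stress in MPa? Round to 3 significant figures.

Spring index C = D/d = 68.0/6.1 = 11.1475
K_W = (4C−1)/(4C−4) + 0.615/C = 43.590/40.590 + 0.0552 = 1.1291
τ₀ = 8FD/(πd³) = 8·781·68.0/(π·6.1³) = 424864/713.08 = 595.81 MPa
τ_max = K·τ₀ = 1.1291 × 595.81 = 672.72 MPa

673 MPa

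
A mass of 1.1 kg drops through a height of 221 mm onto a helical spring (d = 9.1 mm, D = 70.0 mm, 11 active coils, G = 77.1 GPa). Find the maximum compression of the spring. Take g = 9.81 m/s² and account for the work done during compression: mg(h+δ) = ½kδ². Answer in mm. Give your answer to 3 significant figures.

k = Gd⁴/(8D³N_a) = (77.1×10³)(9.1⁴)/(8·70.0³·11) = 17.516 N/mm
W = mg = 1.1 × 9.81 = 10.791 N
½kδ² − Wδ − Wh = 0 → δ = (W + √(W² + 2kWh))/k
δ = (10.791 + √(116.45 + 83546.3))/17.516 = (10.791 + 289.25)/17.516 = 17.129 mm

17.1 mm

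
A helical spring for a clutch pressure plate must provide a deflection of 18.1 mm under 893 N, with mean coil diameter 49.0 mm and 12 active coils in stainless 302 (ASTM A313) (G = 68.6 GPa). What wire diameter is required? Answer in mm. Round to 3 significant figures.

Required rate k = F/δ = 893/18.1 = 49.337 N/mm
d = (8D³N_a·k / G)^(1/4) = (8·49.0³·12·49.337 / (68.6×10³))^0.25
  = (8122.8)^0.25 = 9.4935 mm

9.49 mm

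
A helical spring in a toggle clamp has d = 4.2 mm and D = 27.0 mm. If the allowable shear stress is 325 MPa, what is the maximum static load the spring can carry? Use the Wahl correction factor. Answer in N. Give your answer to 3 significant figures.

C = D/d = 27.0/4.2 = 6.4286
K_W = (4C−1)/(4C−4) + 0.615/C = 24.714/21.714 + 0.0957 = 1.2338
τ_max = K·8FD/(πd³) → F_max = τ_allow·πd³/(8DK)
F_max = 325·π·4.2³/(8·27.0·1.2338) = 75645/266.51 = 283.84 N

284 N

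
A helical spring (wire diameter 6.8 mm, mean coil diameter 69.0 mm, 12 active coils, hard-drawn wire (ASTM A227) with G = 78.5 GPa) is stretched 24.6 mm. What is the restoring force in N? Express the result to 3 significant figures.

131 N

k = Gd⁴/(8D³N_a) = (78.5×10³)(6.8⁴)/(8·69.0³·12) = 5.3221 N/mm
F = k·δ = 5.3221 × 24.6 = 130.92 N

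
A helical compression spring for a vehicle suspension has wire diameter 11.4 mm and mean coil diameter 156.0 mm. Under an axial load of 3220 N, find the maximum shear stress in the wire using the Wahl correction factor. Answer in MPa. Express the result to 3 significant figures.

Spring index C = D/d = 156.0/11.4 = 13.6842
K_W = (4C−1)/(4C−4) + 0.615/C = 53.737/50.737 + 0.0449 = 1.1041
τ₀ = 8FD/(πd³) = 8·3220·156.0/(π·11.4³) = 4.01856e+06/4654.4 = 863.39 MPa
τ_max = K·τ₀ = 1.1041 × 863.39 = 953.24 MPa

953 MPa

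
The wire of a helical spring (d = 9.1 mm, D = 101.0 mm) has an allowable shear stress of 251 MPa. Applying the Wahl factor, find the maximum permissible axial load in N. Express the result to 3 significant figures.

651 N

C = D/d = 101.0/9.1 = 11.0989
K_W = (4C−1)/(4C−4) + 0.615/C = 43.396/40.396 + 0.0554 = 1.1297
τ_max = K·8FD/(πd³) → F_max = τ_allow·πd³/(8DK)
F_max = 251·π·9.1³/(8·101.0·1.1297) = 5.9422e+05/912.78 = 651 N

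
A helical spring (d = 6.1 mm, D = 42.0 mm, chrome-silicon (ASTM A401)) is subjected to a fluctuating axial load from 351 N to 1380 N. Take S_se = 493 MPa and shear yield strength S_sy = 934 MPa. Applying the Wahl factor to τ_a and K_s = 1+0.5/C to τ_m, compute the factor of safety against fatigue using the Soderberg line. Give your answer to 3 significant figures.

0.937

C = D/d = 42.0/6.1 = 6.8852; K_W = (4C−1)/(4C−4)+0.615/C = 1.2168; K_s = 1+0.5/C = 1.0726
F_a = (F_max−F_min)/2 = 514.5 N; F_m = (F_max+F_min)/2 = 865.5 N
τ_a = K_W·8F_aD/(πd³) = 1.2168 × 242.43 = 294.98 MPa
τ_m = K_s·8F_mD/(πd³) = 1.0726 × 407.82 = 437.43 MPa
Soderberg: 1/n_f = τ_a/S_se + τ_m/S_sy = 294.98/493 + 437.43/934 = 0.59833 + 0.46834 = 1.0667
n_f = 1/1.0667 = 0.9375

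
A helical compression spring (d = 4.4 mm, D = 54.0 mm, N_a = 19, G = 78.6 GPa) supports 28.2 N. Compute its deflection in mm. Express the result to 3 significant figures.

k = Gd⁴/(8D³N_a) = (78.6×10³)(4.4⁴)/(8·54.0³·19) = 1.2309 N/mm
δ = F/k = 28.2 / 1.2309 = 22.911 mm

22.9 mm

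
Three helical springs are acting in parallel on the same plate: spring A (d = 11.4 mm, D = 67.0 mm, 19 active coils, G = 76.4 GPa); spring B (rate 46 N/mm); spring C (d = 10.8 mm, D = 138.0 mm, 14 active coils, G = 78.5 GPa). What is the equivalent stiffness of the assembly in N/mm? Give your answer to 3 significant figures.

k_A = Gd⁴/(8D³N_a) = (76.4×10³)(11.4⁴)/(8·67.0³·19) = 28.226 N/mm
k_C = Gd⁴/(8D³N_a) = (78.5×10³)(10.8⁴)/(8·138.0³·14) = 3.6284 N/mm
Parallel: k_eq = 28.226 + 46 + 3.6284 = 77.854 N/mm

77.9 N/mm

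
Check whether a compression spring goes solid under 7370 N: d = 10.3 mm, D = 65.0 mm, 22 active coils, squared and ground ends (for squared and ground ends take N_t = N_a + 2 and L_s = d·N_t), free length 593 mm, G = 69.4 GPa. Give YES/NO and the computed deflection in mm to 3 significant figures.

YES, δ = 456 mm

k = Gd⁴/(8D³N_a) = (69.4×10³)(10.3⁴)/(8·65.0³·22) = 16.161 N/mm
N_t = 24; L_s = 10.3·24 = 247.2 mm; δ_solid = L₀ − L_s = 593 − 247.2 = 345.8 mm
δ = F/k = 7370/16.161 = 456.05 mm
δ ≥ δ_solid → spring goes solid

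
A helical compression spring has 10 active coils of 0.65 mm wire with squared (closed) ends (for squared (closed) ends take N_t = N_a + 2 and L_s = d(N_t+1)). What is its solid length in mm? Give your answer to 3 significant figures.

8.45 mm

squared (closed) ends: N_t = N_a + 2 = 10 + 2 = 12
L_s = d·(N_t+1) = 0.65 × 13 = 8.45 mm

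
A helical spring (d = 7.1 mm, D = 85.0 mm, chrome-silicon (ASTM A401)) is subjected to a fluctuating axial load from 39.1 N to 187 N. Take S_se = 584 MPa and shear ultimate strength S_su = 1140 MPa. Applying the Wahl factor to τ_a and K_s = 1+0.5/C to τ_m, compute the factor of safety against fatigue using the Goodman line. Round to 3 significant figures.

6.75

C = D/d = 85.0/7.1 = 11.9718; K_W = (4C−1)/(4C−4)+0.615/C = 1.1197; K_s = 1+0.5/C = 1.0418
F_a = (F_max−F_min)/2 = 73.95 N; F_m = (F_max+F_min)/2 = 113.05 N
τ_a = K_W·8F_aD/(πd³) = 1.1197 × 44.722 = 50.077 MPa
τ_m = K_s·8F_mD/(πd³) = 1.0418 × 68.368 = 71.224 MPa
Goodman: 1/n_f = τ_a/S_se + τ_m/S_su = 50.077/584 + 71.224/1140 = 0.08575 + 0.06248 = 0.14822
n_f = 1/0.14822 = 6.747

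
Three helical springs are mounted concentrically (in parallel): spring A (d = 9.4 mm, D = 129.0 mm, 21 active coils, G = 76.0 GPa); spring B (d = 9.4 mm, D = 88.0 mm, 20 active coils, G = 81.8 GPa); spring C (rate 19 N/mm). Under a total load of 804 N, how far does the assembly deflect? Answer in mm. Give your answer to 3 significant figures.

k_A = Gd⁴/(8D³N_a) = (76.0×10³)(9.4⁴)/(8·129.0³·21) = 1.6453 N/mm
k_B = Gd⁴/(8D³N_a) = (81.8×10³)(9.4⁴)/(8·88.0³·20) = 5.8573 N/mm
Parallel: k_eq = 1.6453 + 5.8573 + 19 = 26.503 N/mm
δ = F/k_eq = 804/26.503 = 30.337 mm

30.3 mm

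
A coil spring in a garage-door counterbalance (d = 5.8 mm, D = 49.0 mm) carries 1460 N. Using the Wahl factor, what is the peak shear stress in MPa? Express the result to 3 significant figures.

1100 MPa

Spring index C = D/d = 49.0/5.8 = 8.4483
K_W = (4C−1)/(4C−4) + 0.615/C = 32.793/29.793 + 0.0728 = 1.1735
τ₀ = 8FD/(πd³) = 8·1460·49.0/(π·5.8³) = 572320/612.96 = 933.7 MPa
τ_max = K·τ₀ = 1.1735 × 933.7 = 1095.7 MPa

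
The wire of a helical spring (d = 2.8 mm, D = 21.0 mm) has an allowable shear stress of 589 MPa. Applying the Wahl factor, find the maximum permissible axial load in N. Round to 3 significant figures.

C = D/d = 21.0/2.8 = 7.5000
K_W = (4C−1)/(4C−4) + 0.615/C = 29.000/26.000 + 0.0820 = 1.1974
τ_max = K·8FD/(πd³) → F_max = τ_allow·πd³/(8DK)
F_max = 589·π·2.8³/(8·21.0·1.1974) = 40620/201.16 = 201.93 N

202 N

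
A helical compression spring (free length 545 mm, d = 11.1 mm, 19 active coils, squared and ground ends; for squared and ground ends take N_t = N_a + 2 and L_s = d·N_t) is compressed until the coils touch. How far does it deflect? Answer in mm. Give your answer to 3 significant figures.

312 mm

N_t = 21; L_s = 11.1·21 = 233.1 mm
δ_solid = L₀ − L_s = 545 − 233.1 = 311.9 mm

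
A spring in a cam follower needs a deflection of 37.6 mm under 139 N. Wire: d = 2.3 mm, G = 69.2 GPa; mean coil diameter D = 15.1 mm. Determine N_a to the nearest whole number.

19

Required rate k = F/δ = 139/37.6 = 3.6968 N/mm
N_a = Gd⁴/(8D³k) = (69.2×10³ × 2.3⁴)/(8 × 15.1³ × 3.6968)
    = 1.9365e+06 / 101823 = 19.02 → 19 coils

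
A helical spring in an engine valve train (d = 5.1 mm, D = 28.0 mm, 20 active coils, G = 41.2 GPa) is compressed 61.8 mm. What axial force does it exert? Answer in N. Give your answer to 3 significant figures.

490 N

k = Gd⁴/(8D³N_a) = (41.2×10³)(5.1⁴)/(8·28.0³·20) = 7.9357 N/mm
F = k·δ = 7.9357 × 61.8 = 490.42 N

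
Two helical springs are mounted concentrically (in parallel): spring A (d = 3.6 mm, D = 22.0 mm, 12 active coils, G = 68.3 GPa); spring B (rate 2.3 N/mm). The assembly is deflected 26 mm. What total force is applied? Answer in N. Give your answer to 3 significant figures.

352 N

k_A = Gd⁴/(8D³N_a) = (68.3×10³)(3.6⁴)/(8·22.0³·12) = 11.223 N/mm
Parallel: k_eq = 11.223 + 2.3 = 13.523 N/mm
F = k_eq·δ = 13.523·26 = 351.59 N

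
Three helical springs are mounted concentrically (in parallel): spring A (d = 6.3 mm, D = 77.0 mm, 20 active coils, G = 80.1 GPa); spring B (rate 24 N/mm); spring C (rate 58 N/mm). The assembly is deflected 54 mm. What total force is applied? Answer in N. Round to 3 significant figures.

k_A = Gd⁴/(8D³N_a) = (80.1×10³)(6.3⁴)/(8·77.0³·20) = 1.7274 N/mm
Parallel: k_eq = 1.7274 + 24 + 58 = 83.727 N/mm
F = k_eq·δ = 83.727·54 = 4521.3 N

4520 N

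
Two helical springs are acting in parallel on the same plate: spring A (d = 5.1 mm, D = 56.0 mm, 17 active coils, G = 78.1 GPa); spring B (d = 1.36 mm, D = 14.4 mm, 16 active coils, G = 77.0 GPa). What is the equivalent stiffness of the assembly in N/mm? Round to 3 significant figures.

2.90 N/mm

k_A = Gd⁴/(8D³N_a) = (78.1×10³)(5.1⁴)/(8·56.0³·17) = 2.2122 N/mm
k_B = Gd⁴/(8D³N_a) = (77.0×10³)(1.36⁴)/(8·14.4³·16) = 0.68921 N/mm
Parallel: k_eq = 2.2122 + 0.68921 = 2.9014 N/mm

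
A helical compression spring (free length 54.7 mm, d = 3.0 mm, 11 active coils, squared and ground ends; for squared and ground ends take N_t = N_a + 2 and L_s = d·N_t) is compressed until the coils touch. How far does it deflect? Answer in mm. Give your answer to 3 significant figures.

N_t = 13; L_s = 3.0·13 = 39 mm
δ_solid = L₀ − L_s = 54.7 − 39 = 15.7 mm

15.7 mm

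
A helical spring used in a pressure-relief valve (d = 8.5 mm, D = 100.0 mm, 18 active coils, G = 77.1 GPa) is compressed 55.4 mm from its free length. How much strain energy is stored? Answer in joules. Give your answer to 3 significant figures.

4.29 J

k = Gd⁴/(8D³N_a) = (77.1×10³)(8.5⁴)/(8·100.0³·18) = 2.7949 N/mm
U = ½kδ² = 0.5 × 2.7949 × 55.4² = 4289 N·mm = 4.289 J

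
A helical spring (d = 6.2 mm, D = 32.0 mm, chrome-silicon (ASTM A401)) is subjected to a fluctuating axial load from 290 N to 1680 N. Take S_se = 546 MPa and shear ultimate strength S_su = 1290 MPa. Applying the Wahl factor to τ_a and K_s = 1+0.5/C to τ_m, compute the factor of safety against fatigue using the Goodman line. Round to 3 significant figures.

C = D/d = 32.0/6.2 = 5.1613; K_W = (4C−1)/(4C−4)+0.615/C = 1.2994; K_s = 1+0.5/C = 1.0969
F_a = (F_max−F_min)/2 = 695 N; F_m = (F_max+F_min)/2 = 985 N
τ_a = K_W·8F_aD/(πd³) = 1.2994 × 237.63 = 308.77 MPa
τ_m = K_s·8F_mD/(πd³) = 1.0969 × 336.78 = 369.41 MPa
Goodman: 1/n_f = τ_a/S_se + τ_m/S_su = 308.77/546 + 369.41/1290 = 0.56552 + 0.28636 = 0.85188
n_f = 1/0.85188 = 1.174

1.17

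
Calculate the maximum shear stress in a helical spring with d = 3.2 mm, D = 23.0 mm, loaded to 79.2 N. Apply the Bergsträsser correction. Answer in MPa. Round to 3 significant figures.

169 MPa

Spring index C = D/d = 23.0/3.2 = 7.1875
K_B = (4C+2)/(4C−3) = 30.750/25.750 = 1.1942
τ₀ = 8FD/(πd³) = 8·79.2·23.0/(π·3.2³) = 14572.8/102.94 = 141.56 MPa
τ_max = K·τ₀ = 1.1942 × 141.56 = 169.05 MPa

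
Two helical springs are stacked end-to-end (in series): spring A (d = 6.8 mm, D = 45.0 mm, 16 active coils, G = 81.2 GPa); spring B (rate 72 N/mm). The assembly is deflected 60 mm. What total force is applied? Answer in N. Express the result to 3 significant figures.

k_A = Gd⁴/(8D³N_a) = (81.2×10³)(6.8⁴)/(8·45.0³·16) = 14.885 N/mm
Series: 1/k_eq = 1/14.885 + 1/72 = 0.081071; k_eq = 12.335 N/mm
F = k_eq·δ = 12.335·60 = 740.09 N

740 N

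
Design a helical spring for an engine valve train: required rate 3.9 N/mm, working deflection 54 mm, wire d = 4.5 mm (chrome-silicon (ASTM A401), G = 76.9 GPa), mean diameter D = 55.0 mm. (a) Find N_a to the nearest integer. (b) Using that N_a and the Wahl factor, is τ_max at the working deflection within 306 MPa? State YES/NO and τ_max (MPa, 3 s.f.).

N_a = Gd⁴/(8D³k) = (76.9×10³)(4.5⁴)/(8·55.0³·3.9) = 6.075 → N_a = 6
Actual rate k = Gd⁴/(8D³·6) = 3.9486 N/mm
Working load F = kδ = 3.9486·54 = 213.23 N
C = 55.0/4.5 = 12.2222; K_W = (4C−1)/(4C−4)+0.615/C = 1.1171
τ_max = K_W·8FD/(πd³) = 1.1171·327.72 = 366.12 MPa
τ_max > 306 MPa → exceeds allowable

(a) 6 coils; (b) NO, τ_max = 366 MPa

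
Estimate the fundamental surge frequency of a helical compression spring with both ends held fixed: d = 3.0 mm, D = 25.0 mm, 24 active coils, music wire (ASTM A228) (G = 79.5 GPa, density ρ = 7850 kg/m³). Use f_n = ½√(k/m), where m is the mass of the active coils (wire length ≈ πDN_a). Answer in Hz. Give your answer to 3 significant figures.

k = Gd⁴/(8D³N_a) = (79.5×10³)(3.0⁴)/(8·25.0³·24) = 2.1465 N/mm = 2146.5 N/m
Wire length L = πDN_a = π·25.0·24 = 1885 mm
m = ρ·(πd²/4)·L = 7850 × 7.0686×10⁻⁶ m² × 1.885 m = 0.10459 kg
f_n = ½√(k/m) = 0.5·√(2146.5/0.10459) = 0.5·√(20522) = 71.628 Hz

71.6 Hz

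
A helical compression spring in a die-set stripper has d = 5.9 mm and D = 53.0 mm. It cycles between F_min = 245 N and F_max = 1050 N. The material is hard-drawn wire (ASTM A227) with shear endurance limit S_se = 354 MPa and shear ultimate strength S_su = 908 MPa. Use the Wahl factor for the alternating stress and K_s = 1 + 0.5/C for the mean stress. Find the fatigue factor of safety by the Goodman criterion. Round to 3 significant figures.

C = D/d = 53.0/5.9 = 8.9831; K_W = (4C−1)/(4C−4)+0.615/C = 1.1624; K_s = 1+0.5/C = 1.0557
F_a = (F_max−F_min)/2 = 402.5 N; F_m = (F_max+F_min)/2 = 647.5 N
τ_a = K_W·8F_aD/(πd³) = 1.1624 × 264.5 = 307.46 MPa
τ_m = K_s·8F_mD/(πd³) = 1.0557 × 425.5 = 449.18 MPa
Goodman: 1/n_f = τ_a/S_se + τ_m/S_su = 307.46/354 + 449.18/908 = 0.86853 + 0.49470 = 1.3632
n_f = 1/1.3632 = 0.7336

0.734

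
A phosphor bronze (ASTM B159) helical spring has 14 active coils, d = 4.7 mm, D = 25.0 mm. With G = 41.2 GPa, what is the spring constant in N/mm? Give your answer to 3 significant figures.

k = Gd⁴/(8D³N_a) = (41.2×10³ × 4.7⁴) / (8 × 25.0³ × 14)
  = 2.01043e+07 / 1.75e+06 = 11.488 N/mm

11.5 N/mm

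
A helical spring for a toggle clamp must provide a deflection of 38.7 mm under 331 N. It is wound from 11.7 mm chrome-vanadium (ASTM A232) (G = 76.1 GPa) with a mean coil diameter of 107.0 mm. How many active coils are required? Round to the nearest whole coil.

Required rate k = F/δ = 331/38.7 = 8.553 N/mm
N_a = Gd⁴/(8D³k) = (76.1×10³ × 11.7⁴)/(8 × 107.0³ × 8.553)
    = 1.42603e+09 / 8.38221e+07 = 17.01 → 17 coils

17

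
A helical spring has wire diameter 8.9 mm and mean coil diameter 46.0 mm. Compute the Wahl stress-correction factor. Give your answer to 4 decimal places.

C = D/d = 46.0/8.9 = 5.1685
K_W = (4C−1)/(4C−4) + 0.615/C = 19.674/16.674 + 0.1190 = 1.2989

1.2989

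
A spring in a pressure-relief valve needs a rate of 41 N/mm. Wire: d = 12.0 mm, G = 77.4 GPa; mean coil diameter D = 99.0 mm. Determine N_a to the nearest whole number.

N_a = Gd⁴/(8D³k) = (77.4×10³ × 12.0⁴)/(8 × 99.0³ × 41)
    = 1.60497e+09 / 3.18258e+08 = 5.043 → 5 coils

5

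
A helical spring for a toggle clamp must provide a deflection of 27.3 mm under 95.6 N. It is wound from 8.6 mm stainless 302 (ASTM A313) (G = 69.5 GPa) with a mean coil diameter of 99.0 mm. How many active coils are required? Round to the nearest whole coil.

Required rate k = F/δ = 95.6/27.3 = 3.5018 N/mm
N_a = Gd⁴/(8D³k) = (69.5×10³ × 8.6⁴)/(8 × 99.0³ × 3.5018)
    = 3.80171e+08 / 2.71826e+07 = 13.99 → 14 coils

14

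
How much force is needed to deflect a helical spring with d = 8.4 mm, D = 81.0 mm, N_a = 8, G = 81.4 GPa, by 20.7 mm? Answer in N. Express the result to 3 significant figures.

247 N

k = Gd⁴/(8D³N_a) = (81.4×10³)(8.4⁴)/(8·81.0³·8) = 11.915 N/mm
F = k·δ = 11.915 × 20.7 = 246.65 N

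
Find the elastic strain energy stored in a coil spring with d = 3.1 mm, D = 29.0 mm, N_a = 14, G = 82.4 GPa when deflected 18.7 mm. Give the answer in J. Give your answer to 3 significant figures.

0.487 J

k = Gd⁴/(8D³N_a) = (82.4×10³)(3.1⁴)/(8·29.0³·14) = 2.7859 N/mm
U = ½kδ² = 0.5 × 2.7859 × 18.7² = 487.1 N·mm = 0.4871 J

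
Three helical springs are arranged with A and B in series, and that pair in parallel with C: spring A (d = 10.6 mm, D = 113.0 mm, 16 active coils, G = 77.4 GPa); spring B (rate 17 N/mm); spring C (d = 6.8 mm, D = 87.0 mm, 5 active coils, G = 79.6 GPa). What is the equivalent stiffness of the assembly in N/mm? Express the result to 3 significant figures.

k_A = Gd⁴/(8D³N_a) = (77.4×10³)(10.6⁴)/(8·113.0³·16) = 5.2908 N/mm
k_C = Gd⁴/(8D³N_a) = (79.6×10³)(6.8⁴)/(8·87.0³·5) = 6.4615 N/mm
Springs A,B series: k_AB = 1/(1/5.2908+1/17) = 4.035 N/mm; parallel with C: k_eq = 4.035+6.4615 = 10.496 N/mm

10.5 N/mm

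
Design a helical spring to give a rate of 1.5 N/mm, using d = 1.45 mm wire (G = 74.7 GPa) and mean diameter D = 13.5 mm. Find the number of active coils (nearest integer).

11

N_a = Gd⁴/(8D³k) = (74.7×10³ × 1.45⁴)/(8 × 13.5³ × 1.5)
    = 330212 / 29524.5 = 11.18 → 11 coils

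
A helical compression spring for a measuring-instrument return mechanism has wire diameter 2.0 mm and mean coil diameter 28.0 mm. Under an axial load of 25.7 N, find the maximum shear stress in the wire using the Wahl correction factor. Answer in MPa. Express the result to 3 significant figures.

252 MPa

Spring index C = D/d = 28.0/2.0 = 14.0000
K_W = (4C−1)/(4C−4) + 0.615/C = 55.000/52.000 + 0.0439 = 1.1016
τ₀ = 8FD/(πd³) = 8·25.7·28.0/(π·2.0³) = 5756.8/25.133 = 229.06 MPa
τ_max = K·τ₀ = 1.1016 × 229.06 = 252.33 MPa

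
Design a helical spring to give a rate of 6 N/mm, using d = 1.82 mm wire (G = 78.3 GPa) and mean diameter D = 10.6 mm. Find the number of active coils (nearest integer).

N_a = Gd⁴/(8D³k) = (78.3×10³ × 1.82⁴)/(8 × 10.6³ × 6)
    = 859107 / 57168.8 = 15.03 → 15 coils

15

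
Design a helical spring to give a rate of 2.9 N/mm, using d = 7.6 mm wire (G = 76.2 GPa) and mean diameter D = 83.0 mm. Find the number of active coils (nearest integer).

N_a = Gd⁴/(8D³k) = (76.2×10³ × 7.6⁴)/(8 × 83.0³ × 2.9)
    = 2.5422e+08 / 1.32655e+07 = 19.16 → 19 coils

19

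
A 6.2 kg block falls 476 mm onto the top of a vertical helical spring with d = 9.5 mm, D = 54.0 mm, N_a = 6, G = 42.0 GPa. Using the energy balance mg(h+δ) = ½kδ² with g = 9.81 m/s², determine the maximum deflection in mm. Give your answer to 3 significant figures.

37.1 mm

k = Gd⁴/(8D³N_a) = (42.0×10³)(9.5⁴)/(8·54.0³·6) = 45.261 N/mm
W = mg = 6.2 × 9.81 = 60.822 N
½kδ² − Wδ − Wh = 0 → δ = (W + √(W² + 2kWh))/k
δ = (60.822 + √(3699.3 + 2.62071e+06))/45.261 = (60.822 + 1620)/45.261 = 37.137 mm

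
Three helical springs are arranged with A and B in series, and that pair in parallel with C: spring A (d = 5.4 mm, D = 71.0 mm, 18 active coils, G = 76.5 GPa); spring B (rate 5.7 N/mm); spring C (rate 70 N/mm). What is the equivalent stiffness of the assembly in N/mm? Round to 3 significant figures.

71.0 N/mm

k_A = Gd⁴/(8D³N_a) = (76.5×10³)(5.4⁴)/(8·71.0³·18) = 1.2621 N/mm
Springs A,B series: k_AB = 1/(1/1.2621+1/5.7) = 1.0333 N/mm; parallel with C: k_eq = 1.0333+70 = 71.033 N/mm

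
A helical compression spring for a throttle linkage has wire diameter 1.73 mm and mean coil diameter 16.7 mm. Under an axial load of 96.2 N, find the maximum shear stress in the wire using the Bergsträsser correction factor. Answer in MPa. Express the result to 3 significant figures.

901 MPa

Spring index C = D/d = 16.7/1.73 = 9.6532
K_B = (4C+2)/(4C−3) = 40.613/35.613 = 1.1404
τ₀ = 8FD/(πd³) = 8·96.2·16.7/(π·1.73³) = 12852.3/16.266 = 790.12 MPa
τ_max = K·τ₀ = 1.1404 × 790.12 = 901.05 MPa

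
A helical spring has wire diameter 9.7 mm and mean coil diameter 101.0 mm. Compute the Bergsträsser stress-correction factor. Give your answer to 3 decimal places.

1.129

C = D/d = 101.0/9.7 = 10.4124
K_B = (4C+2)/(4C−3) = 43.649/38.649 = 1.1294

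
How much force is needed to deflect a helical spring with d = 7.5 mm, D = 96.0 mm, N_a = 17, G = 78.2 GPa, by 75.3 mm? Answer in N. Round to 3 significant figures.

k = Gd⁴/(8D³N_a) = (78.2×10³)(7.5⁴)/(8·96.0³·17) = 2.0564 N/mm
F = k·δ = 2.0564 × 75.3 = 154.84 N

155 N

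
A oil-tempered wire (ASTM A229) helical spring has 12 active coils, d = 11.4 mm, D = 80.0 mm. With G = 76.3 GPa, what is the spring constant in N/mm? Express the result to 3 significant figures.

26.2 N/mm

k = Gd⁴/(8D³N_a) = (76.3×10³ × 11.4⁴) / (8 × 80.0³ × 12)
  = 1.28868e+09 / 4.9152e+07 = 26.218 N/mm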